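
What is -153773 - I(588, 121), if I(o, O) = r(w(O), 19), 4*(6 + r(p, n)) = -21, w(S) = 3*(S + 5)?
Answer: -615047/4 ≈ -1.5376e+5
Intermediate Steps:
w(S) = 15 + 3*S (w(S) = 3*(5 + S) = 15 + 3*S)
r(p, n) = -45/4 (r(p, n) = -6 + (¼)*(-21) = -6 - 21/4 = -45/4)
I(o, O) = -45/4
-153773 - I(588, 121) = -153773 - 1*(-45/4) = -153773 + 45/4 = -615047/4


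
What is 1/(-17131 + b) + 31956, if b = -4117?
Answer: 679001087/21248 ≈ 31956.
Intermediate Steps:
1/(-17131 + b) + 31956 = 1/(-17131 - 4117) + 31956 = 1/(-21248) + 31956 = -1/21248 + 31956 = 679001087/21248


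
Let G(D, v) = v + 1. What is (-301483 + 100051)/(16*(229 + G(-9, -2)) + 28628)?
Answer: -50358/8069 ≈ -6.2409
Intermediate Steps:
G(D, v) = 1 + v
(-301483 + 100051)/(16*(229 + G(-9, -2)) + 28628) = (-301483 + 100051)/(16*(229 + (1 - 2)) + 28628) = -201432/(16*(229 - 1) + 28628) = -201432/(16*228 + 28628) = -201432/(3648 + 28628) = -201432/32276 = -201432*1/32276 = -50358/8069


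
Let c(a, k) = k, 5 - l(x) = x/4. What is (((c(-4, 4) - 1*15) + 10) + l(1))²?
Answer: 225/16 ≈ 14.063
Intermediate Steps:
l(x) = 5 - x/4
(((c(-4, 4) - 1*15) + 10) + l(1))² = (((4 - 1*15) + 10) + (5 - ¼*1))² = (((4 - 15) + 10) + (5 - ¼))² = ((-11 + 10) + 19/4)² = (-1 + 19/4)² = (15/4)² = 225/16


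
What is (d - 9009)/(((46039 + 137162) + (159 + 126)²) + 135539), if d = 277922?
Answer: 268913/399965 ≈ 0.67234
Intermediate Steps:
(d - 9009)/(((46039 + 137162) + (159 + 126)²) + 135539) = (277922 - 9009)/(((46039 + 137162) + (159 + 126)²) + 135539) = 268913/((183201 + 285²) + 135539) = 268913/((183201 + 81225) + 135539) = 268913/(264426 + 135539) = 268913/399965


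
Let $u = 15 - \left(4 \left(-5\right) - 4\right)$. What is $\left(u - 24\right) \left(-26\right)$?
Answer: $-390$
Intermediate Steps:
$u = 39$ ($u = 15 - \left(-20 - 4\right) = 15 - -24 = 15 + 24 = 39$)
$\left(u - 24\right) \left(-26\right) = \left(39 - 24\right) \left(-26\right) = 15 \left(-26\right) = -390$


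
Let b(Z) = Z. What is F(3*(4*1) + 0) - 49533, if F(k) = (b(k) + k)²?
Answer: -48957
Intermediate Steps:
F(k) = 4*k² (F(k) = (k + k)² = (2*k)² = 4*k²)
F(3*(4*1) + 0) - 49533 = 4*(3*(4*1) + 0)² - 49533 = 4*(3*4 + 0)² - 49533 = 4*(12 + 0)² - 49533 = 4*12² - 49533 = 4*144 - 49533 = 576 - 49533 = -48957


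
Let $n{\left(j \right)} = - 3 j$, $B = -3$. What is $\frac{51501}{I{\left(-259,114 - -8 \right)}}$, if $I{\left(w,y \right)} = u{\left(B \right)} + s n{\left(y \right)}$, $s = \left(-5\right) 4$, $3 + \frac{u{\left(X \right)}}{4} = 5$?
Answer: $\frac{51501}{7328} \approx 7.028$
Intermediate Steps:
$u{\left(X \right)} = 8$ ($u{\left(X \right)} = -12 + 4 \cdot 5 = -12 + 20 = 8$)
$s = -20$
$I{\left(w,y \right)} = 8 + 60 y$ ($I{\left(w,y \right)} = 8 - 20 \left(- 3 y\right) = 8 + 60 y$)
$\frac{51501}{I{\left(-259,114 - -8 \right)}} = \frac{51501}{8 + 60 \left(114 - -8\right)} = \frac{51501}{8 + 60 \left(114 + 8\right)} = \frac{51501}{8 + 60 \cdot 122} = \frac{51501}{8 + 7320} = \frac{51501}{7328}$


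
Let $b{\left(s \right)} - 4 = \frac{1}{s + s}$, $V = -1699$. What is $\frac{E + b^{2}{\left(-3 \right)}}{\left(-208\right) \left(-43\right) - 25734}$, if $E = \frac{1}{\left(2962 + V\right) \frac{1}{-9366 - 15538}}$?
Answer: $\frac{1043}{3485880} \approx 0.00029921$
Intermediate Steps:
$b{\left(s \right)} = 4 + \frac{1}{2 s}$ ($b{\left(s \right)} = 4 + \frac{1}{s + s} = 4 + \frac{1}{2 s}$)
$E = - \frac{24904}{1263}$ ($E = \frac{1}{\left(2962 - 1699\right) \frac{1}{-9366 - 15538}} = \frac{1}{1263 \frac{1}{-24904}} = \frac{1}{1263 \left(- \frac{1}{24904}\right)} = \frac{1}{- \frac{1263}{24904}} = - \frac{24904}{1263} \approx -19.718$)
$\frac{E + b^{2}{\left(-3 \right)}}{\left(-208\right) \left(-43\right) - 25734} = \frac{- \frac{24904}{1263} + \left(4 + \frac{1}{2 \left(-3\right)}\right)^{2}}{\left(-208\right) \left(-43\right) - 25734} = \frac{- \frac{24904}{1263} + \left(4 + \frac{1}{2} \left(- \frac{1}{3}\right)\right)^{2}}{8944 - 25734} = \frac{- \frac{24904}{1263} + \left(4 - \frac{1}{6}\right)^{2}}{-16790} = \left(- \frac{24904}{1263} + \left(\frac{23}{6}\right)^{2}\right) \left(- \frac{1}{16790}\right) = \left(- \frac{24904}{1263} + \frac{529}{36}\right) \left(- \frac{1}{16790}\right) = \left(- \frac{76139}{15156}\right) \left(- \frac{1}{16790}\right) = \frac{1043}{3485880}$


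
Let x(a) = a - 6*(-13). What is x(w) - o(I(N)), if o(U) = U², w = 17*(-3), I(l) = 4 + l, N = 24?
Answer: -757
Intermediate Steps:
w = -51
x(a) = 78 + a (x(a) = a + 78 = 78 + a)
x(w) - o(I(N)) = (78 - 51) - (4 + 24)² = 27 - 1*28² = 27 - 1*784 = 27 - 784 = -757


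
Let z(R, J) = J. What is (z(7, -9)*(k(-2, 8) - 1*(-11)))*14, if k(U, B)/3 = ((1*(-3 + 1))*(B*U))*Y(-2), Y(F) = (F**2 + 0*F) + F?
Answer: -25578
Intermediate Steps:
Y(F) = F + F**2 (Y(F) = (F**2 + 0) + F = F**2 + F = F + F**2)
k(U, B) = -12*B*U (k(U, B) = 3*(((1*(-3 + 1))*(B*U))*(-2*(1 - 2))) = 3*(((1*(-2))*(B*U))*(-2*(-1))) = 3*(-2*B*U*2) = 3*(-4*B*U) = -12*B*U)
(z(7, -9)*(k(-2, 8) - 1*(-11)))*14 = -9*(-12*8*(-2) - 1*(-11))*14 = -9*(192 + 11)*14 = -9*203*14 = -1827*14 = -25578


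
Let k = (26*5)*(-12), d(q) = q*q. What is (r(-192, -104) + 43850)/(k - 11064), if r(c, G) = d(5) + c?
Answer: -14561/4208 ≈ -3.4603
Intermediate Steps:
d(q) = q**2
k = -1560 (k = 130*(-12) = -1560)
r(c, G) = 25 + c (r(c, G) = 5**2 + c = 25 + c)
(r(-192, -104) + 43850)/(k - 11064) = ((25 - 192) + 43850)/(-1560 - 11064) = (-167 + 43850)/(-12624) = 43683*(-1/12624) = -14561/4208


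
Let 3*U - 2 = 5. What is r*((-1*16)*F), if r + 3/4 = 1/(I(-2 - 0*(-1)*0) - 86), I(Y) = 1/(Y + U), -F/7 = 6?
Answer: -42504/83 ≈ -512.10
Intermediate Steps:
F = -42 (F = -7*6 = -42)
U = 7/3 (U = ⅔ + (⅓)*5 = ⅔ + 5/3 = 7/3 ≈ 2.3333)
I(Y) = 1/(7/3 + Y) (I(Y) = 1/(Y + 7/3) = 1/(7/3 + Y))
r = -253/332 (r = -¾ + 1/(3/(7 + 3*(-2 - 0*(-1)*0)) - 86) = -¾ + 1/(3/(7 + 3*(-2 - 0*0)) - 86) = -¾ + 1/(3/(7 + 3*(-2 - 1*0)) - 86) = -¾ + 1/(3/(7 + 3*(-2 + 0)) - 86) = -¾ + 1/(3/(7 + 3*(-2)) - 86) = -¾ + 1/(3/(7 - 6) - 86) = -¾ + 1/(3/1 - 86) = -¾ + 1/(3*1 - 86) = -¾ + 1/(3 - 86) = -¾ + 1/(-83) = -¾ - 1/83 = -253/332 ≈ -0.76205)
r*((-1*16)*F) = -253*(-1*16)*(-42)/332 = -(-1012)*(-42)/83 = -253/332*672 = -42504/83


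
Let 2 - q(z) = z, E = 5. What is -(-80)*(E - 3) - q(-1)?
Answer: 157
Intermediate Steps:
q(z) = 2 - z
-(-80)*(E - 3) - q(-1) = -(-80)*(5 - 3) - (2 - 1*(-1)) = -(-80)*2 - (2 + 1) = -20*(-8) - 1*3 = 160 - 3 = 157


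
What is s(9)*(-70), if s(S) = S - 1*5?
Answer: -280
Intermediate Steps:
s(S) = -5 + S (s(S) = S - 5 = -5 + S)
s(9)*(-70) = (-5 + 9)*(-70) = 4*(-70) = -280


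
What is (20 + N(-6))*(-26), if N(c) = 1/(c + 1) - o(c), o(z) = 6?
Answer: -1794/5 ≈ -358.80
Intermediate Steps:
N(c) = -6 + 1/(1 + c) (N(c) = 1/(c + 1) - 1*6 = 1/(1 + c) - 6 = -6 + 1/(1 + c))
(20 + N(-6))*(-26) = (20 + (-5 - 6*(-6))/(1 - 6))*(-26) = (20 + (-5 + 36)/(-5))*(-26) = (20 - 1/5*31)*(-26) = (20 - 31/5)*(-26) = (69/5)*(-26) = -1794/5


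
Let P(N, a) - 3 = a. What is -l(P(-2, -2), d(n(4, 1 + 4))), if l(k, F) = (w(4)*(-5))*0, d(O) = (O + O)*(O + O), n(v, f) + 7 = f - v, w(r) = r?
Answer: 0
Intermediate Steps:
n(v, f) = -7 + f - v (n(v, f) = -7 + (f - v) = -7 + f - v)
P(N, a) = 3 + a
d(O) = 4*O² (d(O) = (2*O)*(2*O) = 4*O²)
l(k, F) = 0 (l(k, F) = (4*(-5))*0 = -20*0 = 0)
-l(P(-2, -2), d(n(4, 1 + 4))) = -1*0 = 0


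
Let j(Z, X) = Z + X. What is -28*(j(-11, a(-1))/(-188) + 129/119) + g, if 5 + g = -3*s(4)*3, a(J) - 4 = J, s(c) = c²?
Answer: -144255/799 ≈ -180.54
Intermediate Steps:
a(J) = 4 + J
j(Z, X) = X + Z
g = -149 (g = -5 - 3*4²*3 = -5 - 3*16*3 = -5 - 48*3 = -5 - 144 = -149)
-28*(j(-11, a(-1))/(-188) + 129/119) + g = -28*(((4 - 1) - 11)/(-188) + 129/119) - 149 = -28*((3 - 11)*(-1/188) + 129*(1/119)) - 149 = -28*(-8*(-1/188) + 129/119) - 149 = -28*(2/47 + 129/119) - 149 = -28*6301/5593 - 149 = -25204/799 - 149 = -144255/799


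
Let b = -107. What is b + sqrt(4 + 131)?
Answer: -107 + 3*sqrt(15) ≈ -95.381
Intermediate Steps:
b + sqrt(4 + 131) = -107 + sqrt(4 + 131) = -107 + sqrt(135) = -107 + 3*sqrt(15)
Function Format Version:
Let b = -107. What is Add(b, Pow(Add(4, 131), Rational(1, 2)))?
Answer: Add(-107, Mul(3, Pow(15, Rational(1, 2)))) ≈ -95.381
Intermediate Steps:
Add(b, Pow(Add(4, 131), Rational(1, 2))) = Add(-107, Pow(Add(4, 131), Rational(1, 2))) = Add(-107, Pow(135, Rational(1, 2))) = Add(-107, Mul(3, Pow(15, Rational(1, 2))))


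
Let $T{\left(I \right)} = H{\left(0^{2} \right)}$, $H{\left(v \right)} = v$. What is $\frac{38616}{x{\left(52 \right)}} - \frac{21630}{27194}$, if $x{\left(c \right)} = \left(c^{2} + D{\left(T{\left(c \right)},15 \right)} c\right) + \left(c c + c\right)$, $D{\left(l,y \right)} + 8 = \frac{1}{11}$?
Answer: $\frac{215627393}{31463458} \approx 6.8533$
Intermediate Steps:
$T{\left(I \right)} = 0$ ($T{\left(I \right)} = 0^{2} = 0$)
$D{\left(l,y \right)} = - \frac{87}{11}$ ($D{\left(l,y \right)} = -8 + \frac{1}{11} = - \frac{87}{11}$)
$x{\left(c \right)} = 2 c^{2} - \frac{76 c}{11}$ ($x{\left(c \right)} = \left(c^{2} - \frac{87 c}{11}\right) + \left(c c + c\right) = \left(c^{2} - \frac{87 c}{11}\right) + \left(c^{2} + c\right) = \left(c^{2} - \frac{87 c}{11}\right) + \left(c + c^{2}\right) = 2 c^{2} - \frac{76 c}{11}$)
$\frac{38616}{x{\left(52 \right)}} - \frac{21630}{27194} = \frac{38616}{\frac{2}{11} \cdot 52 \left(-38 + 11 \cdot 52\right)} - \frac{21630}{27194} = \frac{38616}{\frac{2}{11} \cdot 52 \left(-38 + 572\right)} - \frac{10815}{13597} = \frac{38616}{\frac{2}{11} \cdot 52 \cdot 534} - \frac{10815}{13597} = \frac{38616}{\frac{55536}{11}} - \frac{10815}{13597} = 38616 \cdot \frac{11}{55536} - \frac{10815}{13597} = \frac{17699}{2314} - \frac{10815}{13597} = \frac{215627393}{31463458}$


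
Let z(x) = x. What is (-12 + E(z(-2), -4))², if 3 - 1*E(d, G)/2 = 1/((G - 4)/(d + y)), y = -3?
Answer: 841/16 ≈ 52.563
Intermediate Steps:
E(d, G) = 6 - 2*(-3 + d)/(-4 + G) (E(d, G) = 6 - 2*(d - 3)/(G - 4) = 6 - 2*(-3 + d)/(-4 + G))
(-12 + E(z(-2), -4))² = (-12 + 2*(-9 - 1*(-2) + 3*(-4))/(-4 - 4))² = (-12 + 2*(-9 + 2 - 12)/(-8))² = (-12 + 2*(-⅛)*(-19))² = (-12 + 19/4)² = (-29/4)² = 841/16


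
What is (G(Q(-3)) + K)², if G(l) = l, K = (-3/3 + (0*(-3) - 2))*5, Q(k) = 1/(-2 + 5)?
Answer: 1936/9 ≈ 215.11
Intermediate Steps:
Q(k) = ⅓ (Q(k) = 1/3 = ⅓)
K = -15 (K = (-3*⅓ + (0 - 2))*5 = (-1 - 2)*5 = -3*5 = -15)
(G(Q(-3)) + K)² = (⅓ - 15)² = (-44/3)² = 1936/9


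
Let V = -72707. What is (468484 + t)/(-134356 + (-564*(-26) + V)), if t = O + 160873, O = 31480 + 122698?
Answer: -783535/192399 ≈ -4.0724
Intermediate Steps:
O = 154178
t = 315051 (t = 154178 + 160873 = 315051)
(468484 + t)/(-134356 + (-564*(-26) + V)) = (468484 + 315051)/(-134356 + (-564*(-26) - 72707)) = 783535/(-134356 + (14664 - 72707)) = 783535/(-134356 - 58043) = 783535/(-192399) = 783535*(-1/192399) = -783535/192399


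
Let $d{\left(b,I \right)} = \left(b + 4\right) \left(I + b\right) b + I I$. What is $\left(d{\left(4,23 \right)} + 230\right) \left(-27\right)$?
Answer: $-43821$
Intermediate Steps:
$d{\left(b,I \right)} = I^{2} + b \left(4 + b\right) \left(I + b\right)$ ($d{\left(b,I \right)} = \left(4 + b\right) \left(I + b\right) b + I^{2} = b \left(4 + b\right) \left(I + b\right) + I^{2} = I^{2} + b \left(4 + b\right) \left(I + b\right)$)
$\left(d{\left(4,23 \right)} + 230\right) \left(-27\right) = \left(\left(23^{2} + 4^{3} + 4 \cdot 4^{2} + 23 \cdot 4^{2} + 4 \cdot 23 \cdot 4\right) + 230\right) \left(-27\right) = \left(\left(529 + 64 + 4 \cdot 16 + 23 \cdot 16 + 368\right) + 230\right) \left(-27\right) = \left(\left(529 + 64 + 64 + 368 + 368\right) + 230\right) \left(-27\right) = \left(1393 + 230\right) \left(-27\right) = 1623 \left(-27\right) = -43821$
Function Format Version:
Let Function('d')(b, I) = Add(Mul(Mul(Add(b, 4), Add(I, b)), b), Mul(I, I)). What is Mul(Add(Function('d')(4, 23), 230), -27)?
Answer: -43821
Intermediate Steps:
Function('d')(b, I) = Add(Pow(I, 2), Mul(b, Add(4, b), Add(I, b))) (Function('d')(b, I) = Add(Mul(Mul(Add(4, b), Add(I, b)), b), Pow(I, 2)) = Add(Mul(b, Add(4, b), Add(I, b)), Pow(I, 2)) = Add(Pow(I, 2), Mul(b, Add(4, b), Add(I, b))))
Mul(Add(Function('d')(4, 23), 230), -27) = Mul(Add(Add(Pow(23, 2), Pow(4, 3), Mul(4, Pow(4, 2)), Mul(23, Pow(4, 2)), Mul(4, 23, 4)), 230), -27) = Mul(Add(Add(529, 64, Mul(4, 16), Mul(23, 16), 368), 230), -27) = Mul(Add(Add(529, 64, 64, 368, 368), 230), -27) = Mul(Add(1393, 230), -27) = Mul(1623, -27) = -43821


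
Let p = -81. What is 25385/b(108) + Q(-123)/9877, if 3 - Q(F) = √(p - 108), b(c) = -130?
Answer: -50145451/256802 - 3*I*√21/9877 ≈ -195.27 - 0.0013919*I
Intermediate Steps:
Q(F) = 3 - 3*I*√21 (Q(F) = 3 - √(-81 - 108) = 3 - √(-189) = 3 - 3*I*√21)
25385/b(108) + Q(-123)/9877 = 25385/(-130) + (3 - 3*I*√21)/9877 = 25385*(-1/130) + (3 - 3*I*√21)*(1/9877) = -5077/26 + (3/9877 - 3*I*√21/9877) = -50145451/256802 - 3*I*√21/9877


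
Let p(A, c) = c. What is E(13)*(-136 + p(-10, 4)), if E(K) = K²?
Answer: -22308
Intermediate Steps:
E(13)*(-136 + p(-10, 4)) = 13²*(-136 + 4) = 169*(-132) = -22308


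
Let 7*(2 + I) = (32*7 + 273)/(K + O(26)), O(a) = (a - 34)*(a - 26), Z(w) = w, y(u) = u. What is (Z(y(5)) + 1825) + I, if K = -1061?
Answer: 1939437/1061 ≈ 1827.9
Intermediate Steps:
O(a) = (-34 + a)*(-26 + a)
I = -2193/1061 (I = -2 + ((32*7 + 273)/(-1061 + (884 + 26² - 60*26)))/7 = -2 + ((224 + 273)/(-1061 + (884 + 676 - 1560)))/7 = -2 + (497/(-1061 + 0))/7 = -2 + (497/(-1061))/7 = -2 + (497*(-1/1061))/7 = -2 + (⅐)*(-497/1061) = -2 - 71/1061 = -2193/1061 ≈ -2.0669)
(Z(y(5)) + 1825) + I = (5 + 1825) - 2193/1061 = 1830 - 2193/1061 = 1939437/1061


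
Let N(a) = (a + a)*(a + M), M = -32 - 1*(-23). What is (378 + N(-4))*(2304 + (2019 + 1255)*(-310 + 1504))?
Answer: 1885323720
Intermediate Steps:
M = -9 (M = -32 + 23 = -9)
N(a) = 2*a*(-9 + a) (N(a) = (a + a)*(a - 9) = (2*a)*(-9 + a) = 2*a*(-9 + a))
(378 + N(-4))*(2304 + (2019 + 1255)*(-310 + 1504)) = (378 + 2*(-4)*(-9 - 4))*(2304 + (2019 + 1255)*(-310 + 1504)) = (378 + 2*(-4)*(-13))*(2304 + 3274*1194) = (378 + 104)*(2304 + 3909156) = 482*3911460 = 1885323720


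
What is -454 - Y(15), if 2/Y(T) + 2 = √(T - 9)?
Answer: -456 - √6 ≈ -458.45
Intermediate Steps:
Y(T) = 2/(-2 + √(-9 + T)) (Y(T) = 2/(-2 + √(T - 9)) = 2/(-2 + √(-9 + T)))
-454 - Y(15) = -454 - 2/(-2 + √(-9 + 15)) = -454 - 2/(-2 + √6)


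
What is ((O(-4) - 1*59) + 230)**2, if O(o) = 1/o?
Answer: 466489/16 ≈ 29156.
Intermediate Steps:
((O(-4) - 1*59) + 230)**2 = ((1/(-4) - 1*59) + 230)**2 = ((-1/4 - 59) + 230)**2 = (-237/4 + 230)**2 = (683/4)**2 = 466489/16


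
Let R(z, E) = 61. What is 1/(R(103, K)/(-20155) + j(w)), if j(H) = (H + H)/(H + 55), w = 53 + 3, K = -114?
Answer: 2237205/2250589 ≈ 0.99405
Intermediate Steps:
w = 56
j(H) = 2*H/(55 + H) (j(H) = (2*H)/(55 + H) = 2*H/(55 + H))
1/(R(103, K)/(-20155) + j(w)) = 1/(61/(-20155) + 2*56/(55 + 56)) = 1/(61*(-1/20155) + 2*56/111) = 1/(-61/20155 + 2*56*(1/111)) = 1/(-61/20155 + 112/111) = 1/(2250589/2237205) = 2237205/2250589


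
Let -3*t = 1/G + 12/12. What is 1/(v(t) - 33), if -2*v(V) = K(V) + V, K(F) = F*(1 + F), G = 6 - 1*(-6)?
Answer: -2592/84769 ≈ -0.030577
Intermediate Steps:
G = 12 (G = 6 + 6 = 12)
t = -13/36 (t = -(1/12 + 12/12)/3 = -(1*(1/12) + 12*(1/12))/3 = -(1/12 + 1)/3 = -1/3*13/12 = -13/36 ≈ -0.36111)
v(V) = -V/2 - V*(1 + V)/2 (v(V) = -(V*(1 + V) + V)/2 = -(V + V*(1 + V))/2 = -V/2 - V*(1 + V)/2)
1/(v(t) - 33) = 1/((1/2)*(-13/36)*(-2 - 1*(-13/36)) - 33) = 1/((1/2)*(-13/36)*(-2 + 13/36) - 33) = 1/((1/2)*(-13/36)*(-59/36) - 33) = 1/(767/2592 - 33) = 1/(-84769/2592) = -2592/84769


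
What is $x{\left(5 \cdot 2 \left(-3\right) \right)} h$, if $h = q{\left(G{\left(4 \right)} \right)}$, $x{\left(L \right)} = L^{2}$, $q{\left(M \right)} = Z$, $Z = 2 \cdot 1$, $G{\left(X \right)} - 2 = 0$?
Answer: $1800$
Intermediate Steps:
$G{\left(X \right)} = 2$ ($G{\left(X \right)} = 2 + 0 = 2$)
$Z = 2$
$q{\left(M \right)} = 2$
$h = 2$
$x{\left(5 \cdot 2 \left(-3\right) \right)} h = \left(5 \cdot 2 \left(-3\right)\right)^{2} \cdot 2 = \left(10 \left(-3\right)\right)^{2} \cdot 2 = \left(-30\right)^{2} \cdot 2 = 900 \cdot 2 = 1800$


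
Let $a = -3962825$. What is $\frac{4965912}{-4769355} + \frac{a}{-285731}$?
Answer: $\frac{5827068075401}{454250857835} \approx 12.828$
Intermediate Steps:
$\frac{4965912}{-4769355} + \frac{a}{-285731} = \frac{4965912}{-4769355} - \frac{3962825}{-285731} = 4965912 \left(- \frac{1}{4769355}\right) - - \frac{3962825}{285731} = - \frac{1655304}{1589785} + \frac{3962825}{285731} = \frac{5827068075401}{454250857835}$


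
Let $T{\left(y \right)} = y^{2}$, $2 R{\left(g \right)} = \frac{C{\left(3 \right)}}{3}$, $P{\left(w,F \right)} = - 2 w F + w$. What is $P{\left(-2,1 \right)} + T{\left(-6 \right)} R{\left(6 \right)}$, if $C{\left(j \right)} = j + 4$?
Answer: $44$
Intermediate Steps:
$P{\left(w,F \right)} = w - 2 F w$ ($P{\left(w,F \right)} = - 2 F w + w = w - 2 F w$)
$C{\left(j \right)} = 4 + j$
$R{\left(g \right)} = \frac{7}{6}$ ($R{\left(g \right)} = \frac{\left(4 + 3\right) \frac{1}{3}}{2} = \frac{7 \cdot \frac{1}{3}}{2} = \frac{1}{2} \cdot \frac{7}{3} = \frac{7}{6}$)
$P{\left(-2,1 \right)} + T{\left(-6 \right)} R{\left(6 \right)} = - 2 \left(1 - 2\right) + \left(-6\right)^{2} \cdot \frac{7}{6} = - 2 \left(1 - 2\right) + 36 \cdot \frac{7}{6} = \left(-2\right) \left(-1\right) + 42 = 2 + 42 = 44$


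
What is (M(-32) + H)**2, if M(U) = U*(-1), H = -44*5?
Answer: 35344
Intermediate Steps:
H = -220
M(U) = -U
(M(-32) + H)**2 = (-1*(-32) - 220)**2 = (32 - 220)**2 = (-188)**2 = 35344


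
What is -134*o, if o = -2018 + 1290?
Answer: 97552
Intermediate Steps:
o = -728
-134*o = -134*(-728) = 97552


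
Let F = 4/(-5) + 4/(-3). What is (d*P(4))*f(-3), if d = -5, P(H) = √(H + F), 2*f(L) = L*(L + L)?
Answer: -6*√105 ≈ -61.482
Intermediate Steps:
f(L) = L² (f(L) = (L*(L + L))/2 = (L*(2*L))/2 = (2*L²)/2 = L²)
F = -32/15 (F = 4*(-⅕) + 4*(-⅓) = -⅘ - 4/3 = -32/15 ≈ -2.1333)
P(H) = √(-32/15 + H) (P(H) = √(H - 32/15) = √(-32/15 + H))
(d*P(4))*f(-3) = -√(-480 + 225*4)/3*(-3)² = -√(-480 + 900)/3*9 = -√420/3*9 = -2*√105/3*9 = -6*√105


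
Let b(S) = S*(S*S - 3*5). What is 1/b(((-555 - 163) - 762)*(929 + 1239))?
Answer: -1/33034138081084414400 ≈ -3.0272e-20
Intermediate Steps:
b(S) = S*(-15 + S²) (b(S) = S*(S² - 15) = S*(-15 + S²))
1/b(((-555 - 163) - 762)*(929 + 1239)) = 1/((((-555 - 163) - 762)*(929 + 1239))*(-15 + (((-555 - 163) - 762)*(929 + 1239))²)) = 1/(((-718 - 762)*2168)*(-15 + ((-718 - 762)*2168)²)) = 1/((-1480*2168)*(-15 + (-1480*2168)²)) = 1/(-3208640*(-15 + (-3208640)²)) = 1/(-3208640*(-15 + 10295370649600)) = 1/(-3208640*10295370649585) = 1/(-33034138081084414400) = -1/33034138081084414400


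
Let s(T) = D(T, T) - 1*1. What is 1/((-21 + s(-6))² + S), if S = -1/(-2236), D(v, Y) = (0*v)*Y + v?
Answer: 2236/1753025 ≈ 0.0012755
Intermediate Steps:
D(v, Y) = v (D(v, Y) = 0*Y + v = 0 + v = v)
s(T) = -1 + T (s(T) = T - 1*1 = T - 1 = -1 + T)
S = 1/2236 (S = -1*(-1/2236) = 1/2236 ≈ 0.00044723)
1/((-21 + s(-6))² + S) = 1/((-21 + (-1 - 6))² + 1/2236) = 1/((-21 - 7)² + 1/2236) = 1/((-28)² + 1/2236) = 1/(784 + 1/2236) = 1/(1753025/2236) = 2236/1753025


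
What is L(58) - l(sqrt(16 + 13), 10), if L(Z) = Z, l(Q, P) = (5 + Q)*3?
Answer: 43 - 3*sqrt(29) ≈ 26.845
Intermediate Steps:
l(Q, P) = 15 + 3*Q
L(58) - l(sqrt(16 + 13), 10) = 58 - (15 + 3*sqrt(16 + 13)) = 58 - (15 + 3*sqrt(29)) = 58 + (-15 - 3*sqrt(29)) = 43 - 3*sqrt(29)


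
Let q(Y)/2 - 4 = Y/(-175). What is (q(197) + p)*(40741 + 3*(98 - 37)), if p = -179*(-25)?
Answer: 32089777044/175 ≈ 1.8337e+8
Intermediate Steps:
q(Y) = 8 - 2*Y/175 (q(Y) = 8 + 2*(Y/(-175)) = 8 + 2*(Y*(-1/175)) = 8 + 2*(-Y/175) = 8 - 2*Y/175)
p = 4475
(q(197) + p)*(40741 + 3*(98 - 37)) = ((8 - 2/175*197) + 4475)*(40741 + 3*(98 - 37)) = ((8 - 394/175) + 4475)*(40741 + 3*61) = (1006/175 + 4475)*(40741 + 183) = (784131/175)*40924 = 32089777044/175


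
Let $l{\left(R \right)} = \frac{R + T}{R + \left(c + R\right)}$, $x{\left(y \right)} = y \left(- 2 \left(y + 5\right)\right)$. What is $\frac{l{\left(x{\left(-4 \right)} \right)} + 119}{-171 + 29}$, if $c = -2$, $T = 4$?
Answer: $- \frac{839}{994} \approx -0.84406$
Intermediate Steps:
$x{\left(y \right)} = y \left(-10 - 2 y\right)$ ($x{\left(y \right)} = y \left(- 2 \left(5 + y\right)\right) = y \left(-10 - 2 y\right)$)
$l{\left(R \right)} = \frac{4 + R}{-2 + 2 R}$ ($l{\left(R \right)} = \frac{R + 4}{R + \left(-2 + R\right)} = \frac{4 + R}{-2 + 2 R}$)
$\frac{l{\left(x{\left(-4 \right)} \right)} + 119}{-171 + 29} = \frac{\frac{4 - - 8 \left(5 - 4\right)}{2 \left(-1 - - 8 \left(5 - 4\right)\right)} + 119}{-171 + 29} = \frac{\frac{4 - \left(-8\right) 1}{2 \left(-1 - \left(-8\right) 1\right)} + 119}{-142} = \left(\frac{4 + 8}{2 \left(-1 + 8\right)} + 119\right) \left(- \frac{1}{142}\right) = \left(\frac{1}{2} \cdot \frac{1}{7} \cdot 12 + 119\right) \left(- \frac{1}{142}\right) = \left(\frac{6}{7} + 119\right) \left(- \frac{1}{142}\right) = \frac{839}{7} \left(- \frac{1}{142}\right) = - \frac{839}{994}$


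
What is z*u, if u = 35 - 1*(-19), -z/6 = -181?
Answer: 58644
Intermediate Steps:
z = 1086 (z = -6*(-181) = 1086)
u = 54 (u = 35 + 19 = 54)
z*u = 1086*54 = 58644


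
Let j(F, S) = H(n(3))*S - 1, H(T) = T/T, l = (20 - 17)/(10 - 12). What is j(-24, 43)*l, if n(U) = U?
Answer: -63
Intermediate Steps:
l = -3/2 (l = 3/(-2) = 3*(-1/2) = -3/2 ≈ -1.5000)
H(T) = 1
j(F, S) = -1 + S (j(F, S) = 1*S - 1 = S - 1 = -1 + S)
j(-24, 43)*l = (-1 + 43)*(-3/2) = 42*(-3/2) = -63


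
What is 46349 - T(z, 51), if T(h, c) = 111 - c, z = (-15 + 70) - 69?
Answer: 46289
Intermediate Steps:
z = -14 (z = 55 - 69 = -14)
46349 - T(z, 51) = 46349 - (111 - 1*51) = 46349 - (111 - 51) = 46349 - 1*60 = 46349 - 60 = 46289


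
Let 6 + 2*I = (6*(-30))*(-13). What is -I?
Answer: -1167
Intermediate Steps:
I = 1167 (I = -3 + ((6*(-30))*(-13))/2 = -3 + (-180*(-13))/2 = -3 + (½)*2340 = -3 + 1170 = 1167)
-I = -1*1167 = -1167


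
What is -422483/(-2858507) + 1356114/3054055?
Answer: 5166747680363/8730037595885 ≈ 0.59184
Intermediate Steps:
-422483/(-2858507) + 1356114/3054055 = -422483*(-1/2858507) + 1356114*(1/3054055) = 422483/2858507 + 1356114/3054055 = 5166747680363/8730037595885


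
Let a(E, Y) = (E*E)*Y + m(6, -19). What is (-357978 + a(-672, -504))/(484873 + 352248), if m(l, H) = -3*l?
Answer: -227956332/837121 ≈ -272.31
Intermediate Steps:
a(E, Y) = -18 + Y*E² (a(E, Y) = (E*E)*Y - 3*6 = E²*Y - 18 = Y*E² - 18 = -18 + Y*E²)
(-357978 + a(-672, -504))/(484873 + 352248) = (-357978 + (-18 - 504*(-672)²))/(484873 + 352248) = (-357978 + (-18 - 504*451584))/837121 = (-357978 + (-18 - 227598336))*(1/837121) = (-357978 - 227598354)*(1/837121) = -227956332*1/837121 = -227956332/837121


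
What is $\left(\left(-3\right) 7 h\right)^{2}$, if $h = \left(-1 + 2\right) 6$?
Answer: $15876$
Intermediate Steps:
$h = 6$ ($h = 1 \cdot 6 = 6$)
$\left(\left(-3\right) 7 h\right)^{2} = \left(\left(-3\right) 7 \cdot 6\right)^{2} = \left(\left(-21\right) 6\right)^{2} = \left(-126\right)^{2} = 15876$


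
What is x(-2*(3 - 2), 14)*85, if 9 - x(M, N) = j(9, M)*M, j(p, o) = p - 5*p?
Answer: -5355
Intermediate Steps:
j(p, o) = -4*p
x(M, N) = 9 + 36*M (x(M, N) = 9 - (-4*9)*M = 9 - (-36)*M = 9 + 36*M)
x(-2*(3 - 2), 14)*85 = (9 + 36*(-2*(3 - 2)))*85 = (9 + 36*(-2*1))*85 = (9 + 36*(-2))*85 = (9 - 72)*85 = -63*85 = -5355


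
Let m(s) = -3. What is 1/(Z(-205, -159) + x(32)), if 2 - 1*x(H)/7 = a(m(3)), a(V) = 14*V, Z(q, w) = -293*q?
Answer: 1/60373 ≈ 1.6564e-5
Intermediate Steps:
x(H) = 308 (x(H) = 14 - 98*(-3) = 14 - 7*(-42) = 14 + 294 = 308)
1/(Z(-205, -159) + x(32)) = 1/(-293*(-205) + 308) = 1/(60065 + 308) = 1/60373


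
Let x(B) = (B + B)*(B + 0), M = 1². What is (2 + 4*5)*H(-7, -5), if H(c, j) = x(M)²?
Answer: 88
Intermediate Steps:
M = 1
x(B) = 2*B² (x(B) = (2*B)*B = 2*B²)
H(c, j) = 4 (H(c, j) = (2*1²)² = (2*1)² = 2² = 4)
(2 + 4*5)*H(-7, -5) = (2 + 4*5)*4 = (2 + 20)*4 = 22*4 = 88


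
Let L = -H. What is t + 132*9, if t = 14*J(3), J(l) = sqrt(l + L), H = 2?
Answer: 1202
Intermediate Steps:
L = -2 (L = -1*2 = -2)
J(l) = sqrt(-2 + l) (J(l) = sqrt(l - 2) = sqrt(-2 + l))
t = 14 (t = 14*sqrt(-2 + 3) = 14*sqrt(1) = 14*1 = 14)
t + 132*9 = 14 + 132*9 = 14 + 1188 = 1202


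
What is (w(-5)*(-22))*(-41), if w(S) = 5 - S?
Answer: 9020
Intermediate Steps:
(w(-5)*(-22))*(-41) = ((5 - 1*(-5))*(-22))*(-41) = ((5 + 5)*(-22))*(-41) = (10*(-22))*(-41) = -220*(-41) = 9020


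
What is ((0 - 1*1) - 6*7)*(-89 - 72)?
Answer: 6923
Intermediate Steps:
((0 - 1*1) - 6*7)*(-89 - 72) = ((0 - 1) - 42)*(-161) = (-1 - 42)*(-161) = -43*(-161) = 6923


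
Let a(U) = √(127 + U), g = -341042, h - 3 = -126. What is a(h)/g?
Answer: -1/170521 ≈ -5.8644e-6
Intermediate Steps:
h = -123 (h = 3 - 126 = -123)
a(h)/g = √(127 - 123)/(-341042) = √4*(-1/341042) = 2*(-1/341042) = -1/170521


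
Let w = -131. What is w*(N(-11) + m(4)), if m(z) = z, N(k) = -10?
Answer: 786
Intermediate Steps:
w*(N(-11) + m(4)) = -131*(-10 + 4) = -131*(-6) = 786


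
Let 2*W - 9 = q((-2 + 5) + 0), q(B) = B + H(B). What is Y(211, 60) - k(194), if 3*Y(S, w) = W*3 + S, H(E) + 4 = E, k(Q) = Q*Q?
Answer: -225361/6 ≈ -37560.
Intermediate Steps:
k(Q) = Q²
H(E) = -4 + E
q(B) = -4 + 2*B (q(B) = B + (-4 + B) = -4 + 2*B)
W = 11/2 (W = 9/2 + (-4 + 2*((-2 + 5) + 0))/2 = 9/2 + (-4 + 2*(3 + 0))/2 = 9/2 + (-4 + 2*3)/2 = 9/2 + (-4 + 6)/2 = 9/2 + (½)*2 = 9/2 + 1 = 11/2 ≈ 5.5000)
Y(S, w) = 11/2 + S/3 (Y(S, w) = ((11/2)*3 + S)/3 = (33/2 + S)/3 = 11/2 + S/3)
Y(211, 60) - k(194) = (11/2 + (⅓)*211) - 1*194² = (11/2 + 211/3) - 1*37636 = 455/6 - 37636 = -225361/6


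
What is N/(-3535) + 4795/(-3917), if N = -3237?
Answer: -4270996/13846595 ≈ -0.30845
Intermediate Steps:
N/(-3535) + 4795/(-3917) = -3237/(-3535) + 4795/(-3917) = -3237*(-1/3535) + 4795*(-1/3917) = 3237/3535 - 4795/3917 = -4270996/13846595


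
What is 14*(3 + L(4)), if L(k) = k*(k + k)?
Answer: 490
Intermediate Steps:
L(k) = 2*k**2 (L(k) = k*(2*k) = 2*k**2)
14*(3 + L(4)) = 14*(3 + 2*4**2) = 14*(3 + 2*16) = 14*(3 + 32) = 14*35 = 490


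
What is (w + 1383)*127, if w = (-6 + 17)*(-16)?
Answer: 153289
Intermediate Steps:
w = -176 (w = 11*(-16) = -176)
(w + 1383)*127 = (-176 + 1383)*127 = 1207*127 = 153289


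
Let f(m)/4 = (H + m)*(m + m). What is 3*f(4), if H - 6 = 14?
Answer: 2304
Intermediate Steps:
H = 20 (H = 6 + 14 = 20)
f(m) = 8*m*(20 + m) (f(m) = 4*((20 + m)*(m + m)) = 4*((20 + m)*(2*m)) = 4*(2*m*(20 + m)) = 8*m*(20 + m))
3*f(4) = 3*(8*4*(20 + 4)) = 3*(8*4*24) = 3*768 = 2304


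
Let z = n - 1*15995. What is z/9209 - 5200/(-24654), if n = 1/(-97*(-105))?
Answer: -84015077438/55056881355 ≈ -1.5260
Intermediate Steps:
n = 1/10185 ≈ 9.8184e-5
z = -162909074/10185 (z = 1/10185 - 1*15995 = 1/10185 - 15995 = -162909074/10185 ≈ -15995.)
z/9209 - 5200/(-24654) = -162909074/10185/9209 - 5200/(-24654) = -162909074/10185*1/9209 - 5200*(-1/24654) = -162909074/93793665 + 2600/12327 = -84015077438/55056881355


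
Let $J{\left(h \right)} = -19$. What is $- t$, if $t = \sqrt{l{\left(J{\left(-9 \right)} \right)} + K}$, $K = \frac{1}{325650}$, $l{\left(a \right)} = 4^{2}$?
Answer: $- \frac{\sqrt{67870683426}}{65130} \approx -4.0$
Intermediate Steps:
$l{\left(a \right)} = 16$
$K = \frac{1}{325650} \approx 3.0708 \cdot 10^{-6}$
$t = \frac{\sqrt{67870683426}}{65130}$ ($t = \sqrt{16 + \frac{1}{325650}} = \sqrt{\frac{5210401}{325650}} = \frac{\sqrt{67870683426}}{65130} \approx 4.0$)
$- t = - \frac{\sqrt{67870683426}}{65130}$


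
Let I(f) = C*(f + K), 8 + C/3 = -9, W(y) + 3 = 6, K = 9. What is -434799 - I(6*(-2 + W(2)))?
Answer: -434034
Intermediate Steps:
W(y) = 3 (W(y) = -3 + 6 = 3)
C = -51 (C = -24 + 3*(-9) = -24 - 27 = -51)
I(f) = -459 - 51*f (I(f) = -51*(f + 9) = -51*(9 + f) = -459 - 51*f)
-434799 - I(6*(-2 + W(2))) = -434799 - (-459 - 306*(-2 + 3)) = -434799 - (-459 - 306) = -434799 - 1*(-765) = -434799 + 765 = -434034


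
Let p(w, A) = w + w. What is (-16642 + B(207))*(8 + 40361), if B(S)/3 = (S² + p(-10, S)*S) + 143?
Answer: 4033428266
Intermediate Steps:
p(w, A) = 2*w
B(S) = 429 - 60*S + 3*S² (B(S) = 3*((S² + (2*(-10))*S) + 143) = 3*((S² - 20*S) + 143) = 3*(143 + S² - 20*S) = 429 - 60*S + 3*S²)
(-16642 + B(207))*(8 + 40361) = (-16642 + (429 - 60*207 + 3*207²))*(8 + 40361) = (-16642 + (429 - 12420 + 3*42849))*40369 = (-16642 + (429 - 12420 + 128547))*40369 = (-16642 + 116556)*40369 = 99914*40369 = 4033428266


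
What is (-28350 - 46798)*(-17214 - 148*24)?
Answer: 1560523368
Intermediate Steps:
(-28350 - 46798)*(-17214 - 148*24) = -75148*(-17214 - 3552) = -75148*(-20766) = 1560523368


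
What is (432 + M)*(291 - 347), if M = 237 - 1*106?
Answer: -31528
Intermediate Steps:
M = 131 (M = 237 - 106 = 131)
(432 + M)*(291 - 347) = (432 + 131)*(291 - 347) = 563*(-56) = -31528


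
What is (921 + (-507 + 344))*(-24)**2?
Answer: 436608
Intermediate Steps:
(921 + (-507 + 344))*(-24)**2 = (921 - 163)*576 = 758*576 = 436608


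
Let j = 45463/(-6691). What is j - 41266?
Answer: -276156269/6691 ≈ -41273.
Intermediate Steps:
j = -45463/6691 (j = 45463*(-1/6691) = -45463/6691 ≈ -6.7946)
j - 41266 = -45463/6691 - 41266 = -276156269/6691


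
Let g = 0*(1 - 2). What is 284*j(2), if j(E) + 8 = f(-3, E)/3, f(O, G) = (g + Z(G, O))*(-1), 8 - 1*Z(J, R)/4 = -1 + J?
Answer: -14768/3 ≈ -4922.7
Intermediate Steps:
Z(J, R) = 36 - 4*J (Z(J, R) = 32 - 4*(-1 + J) = 32 + (4 - 4*J) = 36 - 4*J)
g = 0 (g = 0*(-1) = 0)
f(O, G) = -36 + 4*G (f(O, G) = (0 + (36 - 4*G))*(-1) = (36 - 4*G)*(-1) = -36 + 4*G)
j(E) = -20 + 4*E/3 (j(E) = -8 + (-36 + 4*E)/3 = -8 + (-36 + 4*E)*(1/3) = -8 + (-12 + 4*E/3) = -20 + 4*E/3)
284*j(2) = 284*(-20 + (4/3)*2) = 284*(-20 + 8/3) = 284*(-52/3) = -14768/3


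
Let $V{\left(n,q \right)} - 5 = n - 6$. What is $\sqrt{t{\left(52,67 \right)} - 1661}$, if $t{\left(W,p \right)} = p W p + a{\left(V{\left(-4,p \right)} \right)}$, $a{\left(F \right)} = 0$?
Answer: $\sqrt{231767} \approx 481.42$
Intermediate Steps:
$V{\left(n,q \right)} = -1 + n$ ($V{\left(n,q \right)} = 5 + \left(n - 6\right) = 5 + \left(-6 + n\right) = -1 + n$)
$t{\left(W,p \right)} = W p^{2}$ ($t{\left(W,p \right)} = p W p + 0 = W p p + 0 = W p^{2} + 0 = W p^{2}$)
$\sqrt{t{\left(52,67 \right)} - 1661} = \sqrt{52 \cdot 67^{2} - 1661} = \sqrt{52 \cdot 4489 - 1661} = \sqrt{233428 - 1661} = \sqrt{231767}$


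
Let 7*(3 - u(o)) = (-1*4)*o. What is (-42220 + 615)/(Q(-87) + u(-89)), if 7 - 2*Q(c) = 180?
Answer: 582470/1881 ≈ 309.66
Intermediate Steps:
u(o) = 3 + 4*o/7 (u(o) = 3 - (-1*4)*o/7 = 3 - (-4)*o/7 = 3 + 4*o/7)
Q(c) = -173/2 (Q(c) = 7/2 - ½*180 = 7/2 - 90 = -173/2)
(-42220 + 615)/(Q(-87) + u(-89)) = (-42220 + 615)/(-173/2 + (3 + (4/7)*(-89))) = -41605/(-173/2 + (3 - 356/7)) = -41605/(-173/2 - 335/7) = -41605/(-1881/14) = -41605*(-14/1881) = 582470/1881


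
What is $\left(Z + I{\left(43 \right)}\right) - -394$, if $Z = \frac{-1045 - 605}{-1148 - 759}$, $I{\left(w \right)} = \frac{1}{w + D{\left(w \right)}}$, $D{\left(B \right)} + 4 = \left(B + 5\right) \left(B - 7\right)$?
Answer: $\frac{1330567043}{3369669} \approx 394.87$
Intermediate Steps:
$D{\left(B \right)} = -4 + \left(-7 + B\right) \left(5 + B\right)$ ($D{\left(B \right)} = -4 + \left(B + 5\right) \left(B - 7\right) = -4 + \left(5 + B\right) \left(-7 + B\right) = -4 + \left(-7 + B\right) \left(5 + B\right)$)
$I{\left(w \right)} = \frac{1}{-39 + w^{2} - w}$ ($I{\left(w \right)} = \frac{1}{w - \left(39 - w^{2} + 2 w\right)} = \frac{1}{-39 + w^{2} - w}$)
$Z = \frac{1650}{1907}$ ($Z = - \frac{1650}{-1907} = \left(-1650\right) \left(- \frac{1}{1907}\right) = \frac{1650}{1907} \approx 0.86523$)
$\left(Z + I{\left(43 \right)}\right) - -394 = \left(\frac{1650}{1907} + \frac{1}{-39 + 43^{2} - 43}\right) - -394 = \left(\frac{1650}{1907} + \frac{1}{-39 + 1849 - 43}\right) + \left(-578 + 972\right) = \left(\frac{1650}{1907} + \frac{1}{1767}\right) + 394 = \frac{2917457}{3369669} + 394 = \frac{1330567043}{3369669}$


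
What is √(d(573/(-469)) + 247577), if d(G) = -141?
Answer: 2*√61859 ≈ 497.43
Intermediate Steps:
√(d(573/(-469)) + 247577) = √(-141 + 247577) = √247436 = 2*√61859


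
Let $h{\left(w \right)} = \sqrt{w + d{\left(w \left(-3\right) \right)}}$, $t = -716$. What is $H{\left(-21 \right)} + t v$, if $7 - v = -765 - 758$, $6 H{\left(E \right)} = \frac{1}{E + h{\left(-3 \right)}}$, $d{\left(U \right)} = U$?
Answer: $- \frac{953067607}{870} - \frac{\sqrt{6}}{2610} \approx -1.0955 \cdot 10^{6}$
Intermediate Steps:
$h{\left(w \right)} = \sqrt{2} \sqrt{- w}$ ($h{\left(w \right)} = \sqrt{w + w \left(-3\right)} = \sqrt{w - 3 w} = \sqrt{- 2 w} = \sqrt{2} \sqrt{- w}$)
$H{\left(E \right)} = \frac{1}{6 \left(E + \sqrt{6}\right)}$ ($H{\left(E \right)} = \frac{1}{6 \left(E + \sqrt{2} \sqrt{\left(-1\right) \left(-3\right)}\right)} = \frac{1}{6 \left(E + \sqrt{2} \sqrt{3}\right)} = \frac{1}{6 \left(E + \sqrt{6}\right)}$)
$v = 1530$ ($v = 7 - \left(-765 - 758\right) = 7 - -1523 = 7 + 1523 = 1530$)
$H{\left(-21 \right)} + t v = \frac{1}{6 \left(-21 + \sqrt{6}\right)} - 1095480 = -1095480 + \frac{1}{6 \left(-21 + \sqrt{6}\right)}$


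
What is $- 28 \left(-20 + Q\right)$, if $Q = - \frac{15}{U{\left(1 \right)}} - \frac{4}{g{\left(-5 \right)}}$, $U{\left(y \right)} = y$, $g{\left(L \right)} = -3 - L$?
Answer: $1036$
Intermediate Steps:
$Q = -17$ ($Q = - \frac{15}{1} - \frac{4}{-3 - -5} = \left(-15\right) 1 - \frac{4}{-3 + 5} = -15 - \frac{4}{2} = -15 - 2 = -17$)
$- 28 \left(-20 + Q\right) = - 28 \left(-20 - 17\right) = \left(-28\right) \left(-37\right) = 1036$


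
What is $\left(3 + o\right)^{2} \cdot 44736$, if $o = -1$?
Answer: $178944$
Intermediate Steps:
$\left(3 + o\right)^{2} \cdot 44736 = \left(3 - 1\right)^{2} \cdot 44736 = 2^{2} \cdot 44736 = 4 \cdot 44736 = 178944$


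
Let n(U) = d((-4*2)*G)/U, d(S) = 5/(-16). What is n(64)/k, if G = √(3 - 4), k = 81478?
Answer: -5/83433472 ≈ -5.9928e-8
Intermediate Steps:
G = I (G = √(-1) = I ≈ 1.0*I)
d(S) = -5/16 (d(S) = 5*(-1/16) = -5/16)
n(U) = -5/(16*U)
n(64)/k = -5/16/64/81478 = -5/16*1/64*(1/81478) = -5/1024*1/81478 = -5/83433472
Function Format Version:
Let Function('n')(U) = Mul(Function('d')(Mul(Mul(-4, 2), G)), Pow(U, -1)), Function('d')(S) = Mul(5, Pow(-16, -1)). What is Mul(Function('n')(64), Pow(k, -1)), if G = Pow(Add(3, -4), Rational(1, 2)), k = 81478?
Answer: Rational(-5, 83433472) ≈ -5.9928e-8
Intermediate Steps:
G = I (G = Pow(-1, Rational(1, 2)) = I ≈ Mul(1.0000, I))
Function('d')(S) = Rational(-5, 16) (Function('d')(S) = Mul(5, Rational(-1, 16)) = Rational(-5, 16))
Function('n')(U) = Mul(Rational(-5, 16), Pow(U, -1))
Mul(Function('n')(64), Pow(k, -1)) = Mul(Mul(Rational(-5, 16), Pow(64, -1)), Pow(81478, -1)) = Mul(Mul(Rational(-5, 16), Rational(1, 64)), Rational(1, 81478)) = Mul(Rational(-5, 1024), Rational(1, 81478)) = Rational(-5, 83433472)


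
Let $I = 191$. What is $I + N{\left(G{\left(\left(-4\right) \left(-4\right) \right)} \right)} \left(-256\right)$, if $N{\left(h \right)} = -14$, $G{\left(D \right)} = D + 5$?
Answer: $3775$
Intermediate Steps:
$G{\left(D \right)} = 5 + D$
$I + N{\left(G{\left(\left(-4\right) \left(-4\right) \right)} \right)} \left(-256\right) = 191 - -3584 = 191 + 3584 = 3775$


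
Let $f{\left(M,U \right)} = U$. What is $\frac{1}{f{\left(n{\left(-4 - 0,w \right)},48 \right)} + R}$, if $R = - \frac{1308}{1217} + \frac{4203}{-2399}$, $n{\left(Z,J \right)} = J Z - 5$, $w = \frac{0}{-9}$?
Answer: $\frac{2919583}{131887041} \approx 0.022137$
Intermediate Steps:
$w = 0$ ($w = 0 \left(- \frac{1}{9}\right) = 0$)
$n{\left(Z,J \right)} = -5 + J Z$
$R = - \frac{8252943}{2919583}$ ($R = \left(-1308\right) \frac{1}{1217} + 4203 \left(- \frac{1}{2399}\right) = - \frac{1308}{1217} - \frac{4203}{2399} = - \frac{8252943}{2919583} \approx -2.8268$)
$\frac{1}{f{\left(n{\left(-4 - 0,w \right)},48 \right)} + R} = \frac{1}{48 - \frac{8252943}{2919583}} = \frac{1}{\frac{131887041}{2919583}} = \frac{2919583}{131887041}$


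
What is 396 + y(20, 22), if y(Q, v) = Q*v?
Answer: 836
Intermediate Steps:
396 + y(20, 22) = 396 + 20*22 = 396 + 440 = 836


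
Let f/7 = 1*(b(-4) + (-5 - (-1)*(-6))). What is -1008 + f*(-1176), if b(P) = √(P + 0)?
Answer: 89544 - 16464*I ≈ 89544.0 - 16464.0*I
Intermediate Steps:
b(P) = √P
f = -77 + 14*I (f = 7*(1*(√(-4) + (-5 - (-1)*(-6)))) = 7*(1*(2*I + (-5 - 1*6))) = 7*(1*(2*I + (-5 - 6))) = 7*(1*(2*I - 11)) = 7*(1*(-11 + 2*I)) = 7*(-11 + 2*I) = -77 + 14*I ≈ -77.0 + 14.0*I)
-1008 + f*(-1176) = -1008 + (-77 + 14*I)*(-1176) = -1008 + (90552 - 16464*I) = 89544 - 16464*I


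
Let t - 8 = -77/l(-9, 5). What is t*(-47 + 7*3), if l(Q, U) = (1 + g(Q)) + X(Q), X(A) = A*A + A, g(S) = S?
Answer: -5655/32 ≈ -176.72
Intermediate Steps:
X(A) = A + A² (X(A) = A² + A = A + A²)
l(Q, U) = 1 + Q + Q*(1 + Q) (l(Q, U) = (1 + Q) + Q*(1 + Q) = 1 + Q + Q*(1 + Q))
t = 435/64 (t = 8 - 77/(1 - 9 - 9*(1 - 9)) = 8 - 77/(1 - 9 - 9*(-8)) = 8 - 77/(1 - 9 + 72) = 8 - 77/64 = 435/64 ≈ 6.7969)
t*(-47 + 7*3) = 435*(-47 + 7*3)/64 = 435*(-47 + 21)/64 = (435/64)*(-26) = -5655/32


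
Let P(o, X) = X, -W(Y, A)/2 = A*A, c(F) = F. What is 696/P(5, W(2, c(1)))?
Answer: -348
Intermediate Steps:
W(Y, A) = -2*A**2 (W(Y, A) = -2*A*A = -2*A**2)
696/P(5, W(2, c(1))) = 696/((-2*1**2)) = 696/((-2*1)) = 696/(-2) = 696*(-1/2) = -348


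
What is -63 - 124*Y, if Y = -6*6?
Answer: 4401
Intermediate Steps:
Y = -36
-63 - 124*Y = -63 - 124*(-36) = -63 + 4464 = 4401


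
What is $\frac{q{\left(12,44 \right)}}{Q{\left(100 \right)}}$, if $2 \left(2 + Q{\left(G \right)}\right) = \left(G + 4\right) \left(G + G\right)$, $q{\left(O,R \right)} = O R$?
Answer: $\frac{88}{1733} \approx 0.050779$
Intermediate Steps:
$Q{\left(G \right)} = -2 + G \left(4 + G\right)$ ($Q{\left(G \right)} = -2 + \frac{\left(G + 4\right) \left(G + G\right)}{2} = -2 + \frac{\left(4 + G\right) 2 G}{2} = -2 + \frac{2 G \left(4 + G\right)}{2} = -2 + G \left(4 + G\right)$)
$\frac{q{\left(12,44 \right)}}{Q{\left(100 \right)}} = \frac{12 \cdot 44}{-2 + 100^{2} + 4 \cdot 100} = \frac{528}{-2 + 10000 + 400} = \frac{528}{10398} = 528 \cdot \frac{1}{10398} = \frac{88}{1733}$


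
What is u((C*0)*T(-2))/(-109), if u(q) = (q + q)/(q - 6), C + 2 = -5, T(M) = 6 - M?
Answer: 0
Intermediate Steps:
C = -7 (C = -2 - 5 = -7)
u(q) = 2*q/(-6 + q) (u(q) = (2*q)/(-6 + q) = 2*q/(-6 + q))
u((C*0)*T(-2))/(-109) = (2*((-7*0)*(6 - 1*(-2)))/(-6 + (-7*0)*(6 - 1*(-2))))/(-109) = (2*(0*(6 + 2))/(-6 + 0*(6 + 2)))*(-1/109) = (2*(0*8)/(-6 + 0*8))*(-1/109) = (2*0/(-6 + 0))*(-1/109) = (2*0/(-6))*(-1/109) = (2*0*(-⅙))*(-1/109) = 0*(-1/109) = 0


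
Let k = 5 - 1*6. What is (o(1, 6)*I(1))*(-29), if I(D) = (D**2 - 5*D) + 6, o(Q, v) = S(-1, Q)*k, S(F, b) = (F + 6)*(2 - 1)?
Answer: 290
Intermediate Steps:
k = -1 (k = 5 - 6 = -1)
S(F, b) = 6 + F (S(F, b) = (6 + F)*1 = 6 + F)
o(Q, v) = -5 (o(Q, v) = (6 - 1)*(-1) = 5*(-1) = -5)
I(D) = 6 + D**2 - 5*D
(o(1, 6)*I(1))*(-29) = -5*(6 + 1**2 - 5*1)*(-29) = -5*(6 + 1 - 5)*(-29) = -5*2*(-29) = -10*(-29) = 290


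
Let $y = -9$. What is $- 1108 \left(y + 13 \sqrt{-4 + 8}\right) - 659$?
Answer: $-19495$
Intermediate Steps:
$- 1108 \left(y + 13 \sqrt{-4 + 8}\right) - 659 = - 1108 \left(-9 + 13 \sqrt{-4 + 8}\right) - 659 = - 1108 \left(-9 + 13 \sqrt{4}\right) - 659 = - 1108 \left(-9 + 13 \cdot 2\right) - 659 = - 1108 \left(-9 + 26\right) - 659 = \left(-1108\right) 17 - 659 = -18836 - 659 = -19495$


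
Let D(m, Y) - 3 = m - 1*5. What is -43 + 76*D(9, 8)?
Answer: 489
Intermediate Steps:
D(m, Y) = -2 + m (D(m, Y) = 3 + (m - 1*5) = 3 + (m - 5) = 3 + (-5 + m) = -2 + m)
-43 + 76*D(9, 8) = -43 + 76*(-2 + 9) = -43 + 76*7 = -43 + 532 = 489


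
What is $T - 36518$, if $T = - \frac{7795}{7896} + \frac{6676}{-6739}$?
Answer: $- \frac{1943269800793}{53211144} \approx -36520.0$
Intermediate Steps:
$T = - \frac{105244201}{53211144}$ ($T = \left(-7795\right) \frac{1}{7896} + 6676 \left(- \frac{1}{6739}\right) = - \frac{7795}{7896} - \frac{6676}{6739} = - \frac{105244201}{53211144} \approx -1.9779$)
$T - 36518 = - \frac{105244201}{53211144} - 36518 = - \frac{1943269800793}{53211144}$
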